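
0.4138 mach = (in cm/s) 1.409e+04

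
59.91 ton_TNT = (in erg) 2.507e+18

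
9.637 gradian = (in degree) 8.673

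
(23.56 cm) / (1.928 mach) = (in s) 0.0003589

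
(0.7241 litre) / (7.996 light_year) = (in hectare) 9.572e-25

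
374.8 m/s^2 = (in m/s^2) 374.8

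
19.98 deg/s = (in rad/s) 0.3487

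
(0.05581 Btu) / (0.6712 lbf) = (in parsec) 6.391e-16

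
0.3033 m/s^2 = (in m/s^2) 0.3033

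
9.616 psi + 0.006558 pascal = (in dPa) 6.63e+05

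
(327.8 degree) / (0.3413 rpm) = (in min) 2.668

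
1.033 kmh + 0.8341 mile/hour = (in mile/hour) 1.476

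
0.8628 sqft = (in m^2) 0.08016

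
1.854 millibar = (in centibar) 0.1854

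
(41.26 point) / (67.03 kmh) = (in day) 9.048e-09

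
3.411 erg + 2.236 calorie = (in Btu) 0.008867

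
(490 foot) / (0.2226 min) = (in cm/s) 1118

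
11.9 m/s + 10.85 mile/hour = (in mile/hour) 37.47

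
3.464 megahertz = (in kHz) 3464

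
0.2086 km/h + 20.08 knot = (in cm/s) 1039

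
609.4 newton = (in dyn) 6.094e+07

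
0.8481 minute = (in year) 1.614e-06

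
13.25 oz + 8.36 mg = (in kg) 0.3756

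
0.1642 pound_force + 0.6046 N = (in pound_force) 0.3001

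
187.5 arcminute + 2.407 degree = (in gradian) 6.147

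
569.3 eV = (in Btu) 8.645e-20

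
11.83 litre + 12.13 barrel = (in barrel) 12.2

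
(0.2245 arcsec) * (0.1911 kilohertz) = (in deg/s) 0.01192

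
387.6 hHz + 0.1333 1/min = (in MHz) 0.03876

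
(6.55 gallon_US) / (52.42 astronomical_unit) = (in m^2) 3.162e-15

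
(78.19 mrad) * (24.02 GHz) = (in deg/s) 1.076e+11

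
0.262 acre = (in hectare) 0.106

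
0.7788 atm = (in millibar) 789.1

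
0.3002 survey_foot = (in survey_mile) 5.686e-05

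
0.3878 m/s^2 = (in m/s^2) 0.3878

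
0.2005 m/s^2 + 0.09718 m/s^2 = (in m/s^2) 0.2977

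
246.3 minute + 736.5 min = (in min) 982.8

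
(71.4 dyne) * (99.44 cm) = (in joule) 0.00071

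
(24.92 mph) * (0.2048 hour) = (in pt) 2.328e+07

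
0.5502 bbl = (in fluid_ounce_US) 2958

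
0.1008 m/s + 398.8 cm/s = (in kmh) 14.72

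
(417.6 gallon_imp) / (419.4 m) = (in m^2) 0.004527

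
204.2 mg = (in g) 0.2042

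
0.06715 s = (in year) 2.129e-09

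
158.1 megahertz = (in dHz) 1.581e+09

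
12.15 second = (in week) 2.009e-05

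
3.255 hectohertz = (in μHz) 3.255e+08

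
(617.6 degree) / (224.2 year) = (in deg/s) 8.735e-08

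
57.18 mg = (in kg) 5.718e-05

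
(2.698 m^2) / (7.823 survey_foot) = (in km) 0.001131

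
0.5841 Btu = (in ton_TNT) 1.473e-07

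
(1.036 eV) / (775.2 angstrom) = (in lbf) 4.814e-13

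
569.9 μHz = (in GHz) 5.699e-13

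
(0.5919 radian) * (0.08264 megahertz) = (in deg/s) 2.803e+06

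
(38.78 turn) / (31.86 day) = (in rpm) 0.0008453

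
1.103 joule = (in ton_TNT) 2.636e-10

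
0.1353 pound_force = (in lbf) 0.1353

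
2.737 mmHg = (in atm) 0.003601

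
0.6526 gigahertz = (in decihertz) 6.526e+09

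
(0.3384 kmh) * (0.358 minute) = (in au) 1.35e-11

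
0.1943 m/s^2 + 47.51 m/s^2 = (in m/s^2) 47.7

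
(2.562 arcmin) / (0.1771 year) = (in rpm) 1.274e-09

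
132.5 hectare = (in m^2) 1.325e+06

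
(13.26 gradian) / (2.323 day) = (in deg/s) 5.946e-05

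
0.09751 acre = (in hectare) 0.03946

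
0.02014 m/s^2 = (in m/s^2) 0.02014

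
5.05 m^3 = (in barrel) 31.76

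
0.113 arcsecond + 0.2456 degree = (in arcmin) 14.74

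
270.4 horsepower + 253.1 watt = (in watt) 2.019e+05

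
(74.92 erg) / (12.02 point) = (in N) 0.001767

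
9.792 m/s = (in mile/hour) 21.9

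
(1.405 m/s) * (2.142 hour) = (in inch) 4.265e+05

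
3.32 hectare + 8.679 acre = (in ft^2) 7.354e+05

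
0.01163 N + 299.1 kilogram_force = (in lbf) 659.4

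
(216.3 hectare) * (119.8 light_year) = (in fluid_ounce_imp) 8.628e+28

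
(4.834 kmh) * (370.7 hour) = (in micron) 1.792e+12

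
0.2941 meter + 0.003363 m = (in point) 843.2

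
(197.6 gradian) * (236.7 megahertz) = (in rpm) 7.016e+09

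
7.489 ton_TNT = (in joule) 3.133e+10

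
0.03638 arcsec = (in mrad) 0.0001764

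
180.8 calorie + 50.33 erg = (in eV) 4.721e+21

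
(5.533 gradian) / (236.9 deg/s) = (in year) 6.665e-10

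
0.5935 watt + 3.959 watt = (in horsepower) 0.006105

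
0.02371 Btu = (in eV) 1.561e+20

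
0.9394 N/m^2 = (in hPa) 0.009394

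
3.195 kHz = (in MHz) 0.003195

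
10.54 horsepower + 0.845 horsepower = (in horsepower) 11.38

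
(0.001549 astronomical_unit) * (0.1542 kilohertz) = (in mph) 7.993e+10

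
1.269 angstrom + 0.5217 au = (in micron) 7.805e+16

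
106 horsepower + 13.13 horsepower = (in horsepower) 119.1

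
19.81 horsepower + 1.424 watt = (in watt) 1.477e+04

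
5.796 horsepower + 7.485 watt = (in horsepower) 5.806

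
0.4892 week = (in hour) 82.19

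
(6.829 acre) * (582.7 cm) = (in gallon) 4.254e+07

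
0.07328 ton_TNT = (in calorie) 7.328e+07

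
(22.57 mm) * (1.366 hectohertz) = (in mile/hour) 6.897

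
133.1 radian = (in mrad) 1.331e+05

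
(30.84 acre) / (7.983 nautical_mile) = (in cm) 844.2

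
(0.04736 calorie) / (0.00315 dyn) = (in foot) 2.064e+07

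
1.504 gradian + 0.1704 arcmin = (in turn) 0.003768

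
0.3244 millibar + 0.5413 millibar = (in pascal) 86.57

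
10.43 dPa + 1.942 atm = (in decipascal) 1.968e+06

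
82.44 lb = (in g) 3.739e+04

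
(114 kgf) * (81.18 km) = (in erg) 9.076e+14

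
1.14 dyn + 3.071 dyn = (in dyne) 4.211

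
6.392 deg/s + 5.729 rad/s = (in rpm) 55.77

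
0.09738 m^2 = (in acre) 2.406e-05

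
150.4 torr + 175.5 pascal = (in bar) 0.2023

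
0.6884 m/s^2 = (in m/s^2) 0.6884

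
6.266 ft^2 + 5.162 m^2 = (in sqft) 61.83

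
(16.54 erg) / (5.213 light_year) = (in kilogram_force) 3.42e-24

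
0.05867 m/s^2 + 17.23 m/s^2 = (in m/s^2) 17.29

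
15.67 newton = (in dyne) 1.567e+06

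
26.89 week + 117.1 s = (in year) 0.5157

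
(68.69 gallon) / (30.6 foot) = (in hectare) 2.788e-06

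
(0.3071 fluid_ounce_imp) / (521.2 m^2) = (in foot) 5.493e-08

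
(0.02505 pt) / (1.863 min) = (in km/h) 2.846e-07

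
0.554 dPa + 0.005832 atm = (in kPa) 0.591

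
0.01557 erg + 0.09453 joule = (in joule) 0.09453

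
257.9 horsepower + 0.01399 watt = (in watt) 1.923e+05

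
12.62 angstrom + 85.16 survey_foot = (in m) 25.96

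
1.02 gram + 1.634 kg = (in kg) 1.635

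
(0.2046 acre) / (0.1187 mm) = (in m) 6.975e+06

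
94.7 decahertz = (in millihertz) 9.47e+05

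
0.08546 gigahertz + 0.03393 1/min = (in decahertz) 8.546e+06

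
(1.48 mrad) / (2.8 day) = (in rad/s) 6.118e-09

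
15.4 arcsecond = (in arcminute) 0.2567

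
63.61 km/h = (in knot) 34.35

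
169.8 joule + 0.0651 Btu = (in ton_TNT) 5.7e-08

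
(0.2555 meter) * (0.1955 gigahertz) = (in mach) 1.467e+05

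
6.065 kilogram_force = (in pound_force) 13.37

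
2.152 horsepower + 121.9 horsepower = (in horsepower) 124.1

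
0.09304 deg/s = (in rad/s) 0.001624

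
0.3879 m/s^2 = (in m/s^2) 0.3879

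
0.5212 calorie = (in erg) 2.181e+07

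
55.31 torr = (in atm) 0.07278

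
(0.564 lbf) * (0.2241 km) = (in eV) 3.509e+21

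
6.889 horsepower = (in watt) 5137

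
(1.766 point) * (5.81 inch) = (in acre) 2.272e-08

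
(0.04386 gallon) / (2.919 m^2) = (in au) 3.802e-16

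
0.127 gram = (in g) 0.127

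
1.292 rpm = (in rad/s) 0.1353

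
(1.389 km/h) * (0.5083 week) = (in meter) 1.186e+05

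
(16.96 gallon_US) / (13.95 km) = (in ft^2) 4.954e-05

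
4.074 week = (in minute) 4.107e+04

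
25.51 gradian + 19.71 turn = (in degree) 7119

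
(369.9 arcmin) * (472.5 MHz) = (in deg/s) 2.913e+09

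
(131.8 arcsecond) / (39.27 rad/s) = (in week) 2.69e-11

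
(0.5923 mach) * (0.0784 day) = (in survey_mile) 848.9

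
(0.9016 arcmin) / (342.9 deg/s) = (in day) 5.072e-10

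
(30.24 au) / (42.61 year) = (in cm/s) 3.367e+05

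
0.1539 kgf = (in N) 1.509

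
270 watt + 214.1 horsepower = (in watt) 1.599e+05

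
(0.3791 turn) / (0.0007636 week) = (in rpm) 0.04925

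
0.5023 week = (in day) 3.516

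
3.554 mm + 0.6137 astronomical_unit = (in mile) 5.705e+07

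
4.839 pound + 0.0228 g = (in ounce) 77.42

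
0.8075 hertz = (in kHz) 0.0008075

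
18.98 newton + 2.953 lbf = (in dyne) 3.212e+06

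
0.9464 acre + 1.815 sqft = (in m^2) 3830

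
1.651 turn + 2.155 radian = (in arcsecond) 2.584e+06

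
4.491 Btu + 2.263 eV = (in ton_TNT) 1.132e-06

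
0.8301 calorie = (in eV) 2.168e+19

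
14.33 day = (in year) 0.03926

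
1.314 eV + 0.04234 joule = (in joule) 0.04234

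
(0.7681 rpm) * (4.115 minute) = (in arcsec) 4.096e+06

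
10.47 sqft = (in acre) 0.0002404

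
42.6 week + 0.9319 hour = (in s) 2.577e+07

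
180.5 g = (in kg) 0.1805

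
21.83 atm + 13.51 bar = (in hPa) 3.563e+04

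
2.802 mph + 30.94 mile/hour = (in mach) 0.0443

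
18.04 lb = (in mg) 8.183e+06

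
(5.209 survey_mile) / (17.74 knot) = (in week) 0.001519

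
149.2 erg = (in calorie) 3.566e-06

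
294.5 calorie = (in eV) 7.691e+21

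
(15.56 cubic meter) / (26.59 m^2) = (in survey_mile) 0.0003636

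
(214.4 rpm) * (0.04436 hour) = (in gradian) 2.283e+05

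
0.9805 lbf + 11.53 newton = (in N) 15.89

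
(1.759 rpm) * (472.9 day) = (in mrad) 7.526e+09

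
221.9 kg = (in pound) 489.2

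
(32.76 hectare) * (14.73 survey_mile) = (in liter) 7.766e+12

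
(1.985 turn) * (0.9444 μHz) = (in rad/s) 1.178e-05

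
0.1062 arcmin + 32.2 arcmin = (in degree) 0.5384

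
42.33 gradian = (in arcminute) 2286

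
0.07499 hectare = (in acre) 0.1853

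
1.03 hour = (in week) 0.006131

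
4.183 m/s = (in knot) 8.131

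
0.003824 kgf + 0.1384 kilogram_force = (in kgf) 0.1422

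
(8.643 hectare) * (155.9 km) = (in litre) 1.347e+13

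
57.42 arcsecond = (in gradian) 0.01772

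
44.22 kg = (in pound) 97.49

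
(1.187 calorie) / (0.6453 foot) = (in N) 25.25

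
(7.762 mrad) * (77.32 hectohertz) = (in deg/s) 3439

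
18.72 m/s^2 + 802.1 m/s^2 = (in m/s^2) 820.8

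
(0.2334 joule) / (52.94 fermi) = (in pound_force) 9.911e+11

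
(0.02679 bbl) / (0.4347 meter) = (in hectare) 9.798e-07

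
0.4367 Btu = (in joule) 460.7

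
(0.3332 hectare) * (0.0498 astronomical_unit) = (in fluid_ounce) 8.394e+17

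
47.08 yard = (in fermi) 4.305e+16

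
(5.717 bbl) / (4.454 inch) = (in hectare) 0.0008034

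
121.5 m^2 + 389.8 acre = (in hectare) 157.8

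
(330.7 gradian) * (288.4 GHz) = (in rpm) 1.431e+13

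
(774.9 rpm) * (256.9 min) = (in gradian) 7.963e+07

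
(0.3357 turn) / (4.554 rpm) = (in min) 0.07372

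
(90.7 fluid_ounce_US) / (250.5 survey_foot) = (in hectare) 3.513e-09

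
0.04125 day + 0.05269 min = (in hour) 0.9909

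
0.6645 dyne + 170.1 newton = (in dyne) 1.701e+07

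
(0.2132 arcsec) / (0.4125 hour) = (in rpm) 6.647e-09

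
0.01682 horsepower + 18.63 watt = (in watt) 31.17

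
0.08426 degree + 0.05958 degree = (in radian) 0.00251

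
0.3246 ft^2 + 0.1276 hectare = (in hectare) 0.1276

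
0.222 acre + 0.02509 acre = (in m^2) 999.9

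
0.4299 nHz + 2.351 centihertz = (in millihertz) 23.51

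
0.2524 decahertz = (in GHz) 2.524e-09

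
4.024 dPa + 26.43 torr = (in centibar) 3.524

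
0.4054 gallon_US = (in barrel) 0.009652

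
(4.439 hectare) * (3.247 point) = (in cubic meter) 50.85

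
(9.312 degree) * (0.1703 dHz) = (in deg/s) 0.1586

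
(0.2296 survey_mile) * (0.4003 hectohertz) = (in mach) 43.44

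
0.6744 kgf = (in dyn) 6.614e+05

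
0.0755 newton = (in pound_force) 0.01697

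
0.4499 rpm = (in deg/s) 2.699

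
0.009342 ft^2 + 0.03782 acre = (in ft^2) 1647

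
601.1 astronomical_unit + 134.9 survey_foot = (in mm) 8.992e+16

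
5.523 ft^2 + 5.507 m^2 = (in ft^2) 64.8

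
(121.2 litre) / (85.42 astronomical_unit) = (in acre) 2.344e-18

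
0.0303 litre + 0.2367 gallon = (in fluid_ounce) 31.32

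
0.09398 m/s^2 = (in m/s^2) 0.09398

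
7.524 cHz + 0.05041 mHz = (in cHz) 7.529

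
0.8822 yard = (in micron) 8.067e+05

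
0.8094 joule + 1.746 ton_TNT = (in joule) 7.305e+09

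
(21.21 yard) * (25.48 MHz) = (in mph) 1.105e+09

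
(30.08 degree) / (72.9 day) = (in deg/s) 4.776e-06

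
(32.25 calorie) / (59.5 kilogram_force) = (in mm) 231.3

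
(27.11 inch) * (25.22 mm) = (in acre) 4.291e-06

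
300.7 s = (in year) 9.535e-06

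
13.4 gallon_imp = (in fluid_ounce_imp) 2144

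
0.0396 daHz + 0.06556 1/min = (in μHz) 3.971e+05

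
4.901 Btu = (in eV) 3.227e+22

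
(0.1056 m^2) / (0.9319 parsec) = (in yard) 4.016e-18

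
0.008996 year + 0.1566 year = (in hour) 1451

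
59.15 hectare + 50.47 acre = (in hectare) 79.57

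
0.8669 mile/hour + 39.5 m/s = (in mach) 0.1171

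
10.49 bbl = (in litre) 1668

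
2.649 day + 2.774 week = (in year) 0.06046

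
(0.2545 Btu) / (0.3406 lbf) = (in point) 5.024e+05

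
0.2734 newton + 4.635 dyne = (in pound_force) 0.06147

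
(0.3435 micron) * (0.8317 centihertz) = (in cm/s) 2.857e-07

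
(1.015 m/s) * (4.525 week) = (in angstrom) 2.778e+16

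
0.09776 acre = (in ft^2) 4258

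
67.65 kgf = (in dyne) 6.634e+07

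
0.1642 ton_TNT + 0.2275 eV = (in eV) 4.288e+27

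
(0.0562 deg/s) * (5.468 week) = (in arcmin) 1.115e+07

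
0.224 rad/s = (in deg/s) 12.83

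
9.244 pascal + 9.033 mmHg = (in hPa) 12.14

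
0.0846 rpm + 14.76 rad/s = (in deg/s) 846.2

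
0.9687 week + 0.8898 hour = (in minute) 9818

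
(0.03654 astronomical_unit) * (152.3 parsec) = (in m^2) 2.569e+28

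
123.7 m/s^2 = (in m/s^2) 123.7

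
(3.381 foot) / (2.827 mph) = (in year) 2.586e-08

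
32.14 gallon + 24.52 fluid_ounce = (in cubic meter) 0.1224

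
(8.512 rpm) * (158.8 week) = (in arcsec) 1.766e+13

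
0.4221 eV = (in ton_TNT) 1.616e-29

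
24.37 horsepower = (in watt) 1.817e+04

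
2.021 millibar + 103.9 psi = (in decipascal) 7.166e+06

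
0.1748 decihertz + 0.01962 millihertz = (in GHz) 1.75e-11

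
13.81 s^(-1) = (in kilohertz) 0.01381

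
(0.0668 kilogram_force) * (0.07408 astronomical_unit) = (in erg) 7.26e+16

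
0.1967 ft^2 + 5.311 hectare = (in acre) 13.12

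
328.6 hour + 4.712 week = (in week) 6.668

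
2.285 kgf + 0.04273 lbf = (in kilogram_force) 2.304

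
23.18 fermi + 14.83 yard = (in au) 9.065e-11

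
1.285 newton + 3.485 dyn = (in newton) 1.285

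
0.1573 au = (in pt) 6.67e+13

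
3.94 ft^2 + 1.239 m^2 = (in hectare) 0.0001605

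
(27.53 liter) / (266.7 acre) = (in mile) 1.585e-11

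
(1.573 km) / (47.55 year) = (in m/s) 1.049e-06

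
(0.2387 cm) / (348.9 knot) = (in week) 2.199e-11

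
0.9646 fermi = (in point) 2.734e-12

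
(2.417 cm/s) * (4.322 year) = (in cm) 3.294e+08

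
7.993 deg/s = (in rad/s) 0.1395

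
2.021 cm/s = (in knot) 0.03929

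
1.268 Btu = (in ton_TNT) 3.197e-07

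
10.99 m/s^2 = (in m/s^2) 10.99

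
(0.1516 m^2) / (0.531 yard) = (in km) 0.0003122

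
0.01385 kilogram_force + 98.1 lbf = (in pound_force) 98.13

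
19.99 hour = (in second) 7.196e+04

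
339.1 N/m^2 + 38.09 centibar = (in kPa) 38.43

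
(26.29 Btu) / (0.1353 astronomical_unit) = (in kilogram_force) 1.397e-07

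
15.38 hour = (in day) 0.6408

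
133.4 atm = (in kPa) 1.352e+04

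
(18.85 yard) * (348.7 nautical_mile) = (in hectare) 1113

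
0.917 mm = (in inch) 0.0361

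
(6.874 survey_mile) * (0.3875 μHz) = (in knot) 0.008333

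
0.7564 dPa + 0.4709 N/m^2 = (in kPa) 0.0005465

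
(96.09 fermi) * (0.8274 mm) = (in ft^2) 8.558e-16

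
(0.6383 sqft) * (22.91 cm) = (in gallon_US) 3.589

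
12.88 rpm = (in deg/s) 77.28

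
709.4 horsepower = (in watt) 5.29e+05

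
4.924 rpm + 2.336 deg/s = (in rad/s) 0.5564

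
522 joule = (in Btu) 0.4948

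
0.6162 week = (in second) 3.727e+05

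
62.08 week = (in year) 1.191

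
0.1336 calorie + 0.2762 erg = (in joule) 0.559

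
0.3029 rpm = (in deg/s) 1.817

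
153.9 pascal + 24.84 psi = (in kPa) 171.4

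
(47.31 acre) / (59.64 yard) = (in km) 3.511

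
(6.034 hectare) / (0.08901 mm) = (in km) 6.779e+05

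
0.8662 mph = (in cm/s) 38.72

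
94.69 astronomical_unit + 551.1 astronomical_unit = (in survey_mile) 6.003e+10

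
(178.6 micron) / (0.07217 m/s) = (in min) 4.125e-05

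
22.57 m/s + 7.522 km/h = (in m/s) 24.66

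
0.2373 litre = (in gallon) 0.06269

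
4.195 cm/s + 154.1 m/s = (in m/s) 154.1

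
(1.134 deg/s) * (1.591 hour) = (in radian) 113.4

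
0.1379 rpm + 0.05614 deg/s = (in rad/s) 0.01542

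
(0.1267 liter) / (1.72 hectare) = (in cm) 7.366e-07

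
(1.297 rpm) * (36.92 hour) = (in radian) 1.805e+04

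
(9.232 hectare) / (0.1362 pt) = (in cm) 1.921e+11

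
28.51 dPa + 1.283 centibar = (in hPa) 12.86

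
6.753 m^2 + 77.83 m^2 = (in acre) 0.0209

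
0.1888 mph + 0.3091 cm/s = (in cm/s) 8.749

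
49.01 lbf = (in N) 218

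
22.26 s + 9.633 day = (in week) 1.376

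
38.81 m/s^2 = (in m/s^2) 38.81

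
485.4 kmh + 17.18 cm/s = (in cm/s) 1.35e+04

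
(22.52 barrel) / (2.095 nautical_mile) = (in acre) 2.28e-07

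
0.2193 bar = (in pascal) 2.193e+04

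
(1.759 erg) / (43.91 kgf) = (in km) 4.085e-13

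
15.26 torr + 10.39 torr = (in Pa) 3420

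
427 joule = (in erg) 4.27e+09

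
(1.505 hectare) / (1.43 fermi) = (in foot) 3.453e+19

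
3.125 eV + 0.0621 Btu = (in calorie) 15.66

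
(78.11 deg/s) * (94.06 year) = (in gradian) 2.574e+11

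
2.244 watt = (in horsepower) 0.003009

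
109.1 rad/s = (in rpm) 1042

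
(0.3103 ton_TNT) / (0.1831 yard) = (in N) 7.754e+09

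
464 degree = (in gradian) 515.6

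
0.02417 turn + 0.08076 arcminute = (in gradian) 9.669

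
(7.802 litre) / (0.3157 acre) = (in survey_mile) 3.795e-09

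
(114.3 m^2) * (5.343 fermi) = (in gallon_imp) 1.343e-10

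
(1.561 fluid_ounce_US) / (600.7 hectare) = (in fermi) 7685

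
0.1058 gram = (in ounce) 0.003732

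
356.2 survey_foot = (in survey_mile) 0.06746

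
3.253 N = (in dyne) 3.253e+05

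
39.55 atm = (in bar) 40.07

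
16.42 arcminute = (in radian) 0.004776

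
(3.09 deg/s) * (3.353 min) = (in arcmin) 3.73e+04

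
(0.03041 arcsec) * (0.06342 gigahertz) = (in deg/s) 535.7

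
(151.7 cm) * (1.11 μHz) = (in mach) 4.945e-09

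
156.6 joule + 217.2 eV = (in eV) 9.774e+20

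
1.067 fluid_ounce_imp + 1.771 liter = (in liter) 1.801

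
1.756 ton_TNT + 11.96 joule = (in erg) 7.347e+16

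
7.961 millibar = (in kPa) 0.7961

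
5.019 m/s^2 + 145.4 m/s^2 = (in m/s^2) 150.4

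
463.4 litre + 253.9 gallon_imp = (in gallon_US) 427.3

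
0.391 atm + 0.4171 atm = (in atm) 0.8081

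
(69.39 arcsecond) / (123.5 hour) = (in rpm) 7.226e-09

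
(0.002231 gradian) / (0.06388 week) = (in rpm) 8.662e-09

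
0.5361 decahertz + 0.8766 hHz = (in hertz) 93.02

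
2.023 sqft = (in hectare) 1.879e-05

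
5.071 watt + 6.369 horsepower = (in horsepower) 6.376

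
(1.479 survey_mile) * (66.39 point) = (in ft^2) 600.1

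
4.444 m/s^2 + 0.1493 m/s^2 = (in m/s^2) 4.593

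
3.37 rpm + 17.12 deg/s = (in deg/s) 37.34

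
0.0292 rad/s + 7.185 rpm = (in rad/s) 0.7816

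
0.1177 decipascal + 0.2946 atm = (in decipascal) 2.985e+05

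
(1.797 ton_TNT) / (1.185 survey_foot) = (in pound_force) 4.68e+09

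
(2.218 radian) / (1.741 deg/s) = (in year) 2.315e-06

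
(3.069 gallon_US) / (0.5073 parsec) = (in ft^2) 7.988e-18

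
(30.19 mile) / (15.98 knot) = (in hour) 1.642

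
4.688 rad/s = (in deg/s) 268.6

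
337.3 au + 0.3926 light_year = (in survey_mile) 2.339e+12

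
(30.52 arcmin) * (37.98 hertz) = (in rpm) 3.22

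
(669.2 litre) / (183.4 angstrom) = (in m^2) 3.649e+07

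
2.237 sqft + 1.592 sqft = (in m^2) 0.3557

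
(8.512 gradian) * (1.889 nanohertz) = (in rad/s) 2.526e-10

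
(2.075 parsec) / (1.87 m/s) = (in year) 1.086e+09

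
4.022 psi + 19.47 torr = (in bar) 0.3033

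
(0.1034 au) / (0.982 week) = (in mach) 76.49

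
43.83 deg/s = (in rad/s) 0.765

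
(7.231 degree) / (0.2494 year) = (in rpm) 1.532e-07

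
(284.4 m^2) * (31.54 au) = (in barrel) 8.44e+15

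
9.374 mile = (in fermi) 1.509e+19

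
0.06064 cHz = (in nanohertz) 6.064e+05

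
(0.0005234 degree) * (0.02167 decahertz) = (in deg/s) 0.0001134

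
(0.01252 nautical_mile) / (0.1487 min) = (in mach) 0.007632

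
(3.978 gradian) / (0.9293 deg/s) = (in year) 1.222e-07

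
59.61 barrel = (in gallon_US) 2504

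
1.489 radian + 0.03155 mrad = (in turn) 0.237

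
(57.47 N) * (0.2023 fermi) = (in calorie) 2.779e-15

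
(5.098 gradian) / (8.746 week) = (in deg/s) 8.674e-07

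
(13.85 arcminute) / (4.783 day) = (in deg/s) 5.586e-07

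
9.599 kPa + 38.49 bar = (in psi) 559.6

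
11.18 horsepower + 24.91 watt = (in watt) 8362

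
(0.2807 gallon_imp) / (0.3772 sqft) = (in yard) 0.03982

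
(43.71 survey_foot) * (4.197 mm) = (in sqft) 0.6019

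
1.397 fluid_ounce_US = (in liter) 0.04131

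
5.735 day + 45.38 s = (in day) 5.736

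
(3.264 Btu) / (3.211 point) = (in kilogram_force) 3.1e+05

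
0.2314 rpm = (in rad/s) 0.02423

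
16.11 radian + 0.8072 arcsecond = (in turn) 2.564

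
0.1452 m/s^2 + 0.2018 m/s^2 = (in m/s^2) 0.347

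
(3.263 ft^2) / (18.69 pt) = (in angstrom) 4.598e+11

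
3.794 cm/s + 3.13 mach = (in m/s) 1066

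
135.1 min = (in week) 0.0134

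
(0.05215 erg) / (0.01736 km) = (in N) 3.004e-10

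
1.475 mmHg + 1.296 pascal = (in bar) 0.001979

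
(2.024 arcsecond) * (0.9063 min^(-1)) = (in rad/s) 1.482e-07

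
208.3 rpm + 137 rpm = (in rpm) 345.3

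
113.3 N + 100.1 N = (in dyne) 2.134e+07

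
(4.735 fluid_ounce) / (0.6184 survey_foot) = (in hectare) 7.429e-08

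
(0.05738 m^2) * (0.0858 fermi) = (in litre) 4.923e-15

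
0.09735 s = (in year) 3.087e-09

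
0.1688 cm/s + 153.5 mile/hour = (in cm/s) 6862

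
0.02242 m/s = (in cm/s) 2.242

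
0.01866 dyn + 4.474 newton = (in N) 4.474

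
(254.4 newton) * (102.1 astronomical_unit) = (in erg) 3.886e+22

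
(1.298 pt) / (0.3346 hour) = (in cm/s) 3.801e-05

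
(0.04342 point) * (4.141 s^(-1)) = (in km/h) 0.0002283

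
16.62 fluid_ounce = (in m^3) 0.0004915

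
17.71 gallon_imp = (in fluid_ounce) 2722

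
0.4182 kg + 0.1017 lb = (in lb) 1.024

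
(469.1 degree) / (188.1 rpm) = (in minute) 0.006927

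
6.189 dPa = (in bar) 6.189e-06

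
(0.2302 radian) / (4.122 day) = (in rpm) 6.172e-06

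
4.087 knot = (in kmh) 7.569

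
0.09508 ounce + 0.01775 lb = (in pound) 0.02369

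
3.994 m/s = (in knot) 7.764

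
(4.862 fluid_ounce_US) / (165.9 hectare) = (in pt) 2.457e-07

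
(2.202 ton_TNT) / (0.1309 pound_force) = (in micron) 1.582e+16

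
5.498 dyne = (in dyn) 5.498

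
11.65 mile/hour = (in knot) 10.12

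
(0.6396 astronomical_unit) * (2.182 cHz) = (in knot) 4.058e+09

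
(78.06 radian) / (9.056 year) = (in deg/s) 1.566e-05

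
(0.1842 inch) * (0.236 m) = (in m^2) 0.001104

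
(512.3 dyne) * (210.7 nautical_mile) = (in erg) 1.999e+10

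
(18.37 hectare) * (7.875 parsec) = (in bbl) 2.808e+23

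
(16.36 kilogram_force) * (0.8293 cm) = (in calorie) 0.318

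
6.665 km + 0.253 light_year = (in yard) 2.618e+15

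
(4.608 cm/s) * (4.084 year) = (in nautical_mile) 3205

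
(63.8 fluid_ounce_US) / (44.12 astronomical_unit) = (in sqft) 3.077e-15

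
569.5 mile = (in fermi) 9.165e+20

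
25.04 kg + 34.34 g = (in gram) 2.507e+04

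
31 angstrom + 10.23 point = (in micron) 3609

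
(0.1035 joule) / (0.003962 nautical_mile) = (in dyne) 1411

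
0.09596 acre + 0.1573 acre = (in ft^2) 1.103e+04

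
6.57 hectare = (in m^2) 6.57e+04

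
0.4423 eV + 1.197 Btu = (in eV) 7.882e+21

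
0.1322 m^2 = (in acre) 3.267e-05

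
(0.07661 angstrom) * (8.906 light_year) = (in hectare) 64.55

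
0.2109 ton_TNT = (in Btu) 8.364e+05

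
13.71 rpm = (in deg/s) 82.26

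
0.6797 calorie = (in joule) 2.844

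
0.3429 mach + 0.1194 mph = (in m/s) 116.8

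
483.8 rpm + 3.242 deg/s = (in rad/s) 50.72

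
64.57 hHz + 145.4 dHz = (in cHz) 6.472e+05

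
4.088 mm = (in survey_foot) 0.01341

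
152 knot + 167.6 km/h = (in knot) 242.5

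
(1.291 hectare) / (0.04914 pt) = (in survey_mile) 4.627e+05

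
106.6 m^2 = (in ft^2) 1147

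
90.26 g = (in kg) 0.09026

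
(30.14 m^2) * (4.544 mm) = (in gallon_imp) 30.13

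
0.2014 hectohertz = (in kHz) 0.02014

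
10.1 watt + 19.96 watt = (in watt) 30.06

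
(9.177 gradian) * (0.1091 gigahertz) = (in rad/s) 1.573e+07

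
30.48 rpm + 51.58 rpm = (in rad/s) 8.593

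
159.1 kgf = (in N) 1560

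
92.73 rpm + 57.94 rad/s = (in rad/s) 67.65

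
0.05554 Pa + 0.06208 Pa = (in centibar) 0.0001176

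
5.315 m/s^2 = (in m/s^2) 5.315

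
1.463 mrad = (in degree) 0.08382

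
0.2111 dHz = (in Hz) 0.02111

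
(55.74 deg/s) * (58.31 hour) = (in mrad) 2.042e+08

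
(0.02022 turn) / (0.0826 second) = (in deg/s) 88.13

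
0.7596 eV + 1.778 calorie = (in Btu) 0.007051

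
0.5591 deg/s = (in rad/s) 0.009758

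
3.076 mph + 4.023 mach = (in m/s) 1371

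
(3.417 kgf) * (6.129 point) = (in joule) 0.07245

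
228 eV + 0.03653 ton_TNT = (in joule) 1.528e+08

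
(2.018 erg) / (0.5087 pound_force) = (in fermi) 8.918e+07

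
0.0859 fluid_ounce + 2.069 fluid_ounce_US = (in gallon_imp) 0.01402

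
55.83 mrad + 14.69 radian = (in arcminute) 5.069e+04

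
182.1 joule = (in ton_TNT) 4.352e-08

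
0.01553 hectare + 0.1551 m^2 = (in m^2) 155.5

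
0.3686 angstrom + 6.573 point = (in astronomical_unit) 1.55e-14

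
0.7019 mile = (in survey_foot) 3706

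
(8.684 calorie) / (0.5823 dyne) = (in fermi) 6.24e+21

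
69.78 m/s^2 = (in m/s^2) 69.78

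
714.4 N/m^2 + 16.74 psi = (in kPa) 116.1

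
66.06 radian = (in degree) 3785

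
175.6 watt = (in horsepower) 0.2355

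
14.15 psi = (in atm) 0.9629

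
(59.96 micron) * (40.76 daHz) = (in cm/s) 2.444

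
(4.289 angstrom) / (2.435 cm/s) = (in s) 1.761e-08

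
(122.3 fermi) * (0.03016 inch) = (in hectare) 9.369e-21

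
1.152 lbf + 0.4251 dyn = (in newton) 5.124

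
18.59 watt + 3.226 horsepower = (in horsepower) 3.251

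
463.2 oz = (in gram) 1.313e+04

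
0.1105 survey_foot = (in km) 3.368e-05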